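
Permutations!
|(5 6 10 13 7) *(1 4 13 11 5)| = 4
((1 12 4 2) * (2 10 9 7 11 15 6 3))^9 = (1 3 15 7 10 12 2 6 11 9 4) = [0, 3, 6, 15, 1, 5, 11, 10, 8, 4, 12, 9, 2, 13, 14, 7]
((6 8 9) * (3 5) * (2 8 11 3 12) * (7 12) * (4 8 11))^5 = (2 12 7 5 3 11)(4 8 9 6) = [0, 1, 12, 11, 8, 3, 4, 5, 9, 6, 10, 2, 7]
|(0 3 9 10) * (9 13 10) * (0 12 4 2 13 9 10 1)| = 9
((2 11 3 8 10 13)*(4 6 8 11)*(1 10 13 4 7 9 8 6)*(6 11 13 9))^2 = [0, 4, 6, 2, 10, 5, 3, 11, 8, 9, 1, 13, 12, 7] = (1 4 10)(2 6 3)(7 11 13)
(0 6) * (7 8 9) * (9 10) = (0 6)(7 8 10 9) = [6, 1, 2, 3, 4, 5, 0, 8, 10, 7, 9]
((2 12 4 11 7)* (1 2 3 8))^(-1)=(1 8 3 7 11 4 12 2)=[0, 8, 1, 7, 12, 5, 6, 11, 3, 9, 10, 4, 2]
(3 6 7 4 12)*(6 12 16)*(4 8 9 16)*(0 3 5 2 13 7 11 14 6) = (0 3 12 5 2 13 7 8 9 16)(6 11 14) = [3, 1, 13, 12, 4, 2, 11, 8, 9, 16, 10, 14, 5, 7, 6, 15, 0]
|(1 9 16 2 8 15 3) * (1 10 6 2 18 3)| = |(1 9 16 18 3 10 6 2 8 15)| = 10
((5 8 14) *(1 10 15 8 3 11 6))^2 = (1 15 14 3 6 10 8 5 11) = [0, 15, 2, 6, 4, 11, 10, 7, 5, 9, 8, 1, 12, 13, 3, 14]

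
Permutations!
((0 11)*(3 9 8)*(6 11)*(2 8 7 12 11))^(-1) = (0 11 12 7 9 3 8 2 6) = [11, 1, 6, 8, 4, 5, 0, 9, 2, 3, 10, 12, 7]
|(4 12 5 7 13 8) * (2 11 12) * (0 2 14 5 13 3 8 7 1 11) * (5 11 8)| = 10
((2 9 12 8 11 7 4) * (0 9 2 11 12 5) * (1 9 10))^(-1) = (0 5 9 1 10)(4 7 11)(8 12) = [5, 10, 2, 3, 7, 9, 6, 11, 12, 1, 0, 4, 8]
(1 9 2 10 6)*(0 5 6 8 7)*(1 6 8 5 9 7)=(0 9 2 10 5 8 1 7)=[9, 7, 10, 3, 4, 8, 6, 0, 1, 2, 5]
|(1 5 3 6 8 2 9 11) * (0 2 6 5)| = 10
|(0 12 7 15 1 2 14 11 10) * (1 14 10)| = |(0 12 7 15 14 11 1 2 10)| = 9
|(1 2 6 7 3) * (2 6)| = |(1 6 7 3)| = 4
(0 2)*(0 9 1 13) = (0 2 9 1 13) = [2, 13, 9, 3, 4, 5, 6, 7, 8, 1, 10, 11, 12, 0]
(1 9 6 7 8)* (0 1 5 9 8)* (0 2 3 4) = (0 1 8 5 9 6 7 2 3 4) = [1, 8, 3, 4, 0, 9, 7, 2, 5, 6]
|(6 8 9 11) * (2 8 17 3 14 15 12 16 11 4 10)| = |(2 8 9 4 10)(3 14 15 12 16 11 6 17)| = 40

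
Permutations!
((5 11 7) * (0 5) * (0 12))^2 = (0 11 12 5 7) = [11, 1, 2, 3, 4, 7, 6, 0, 8, 9, 10, 12, 5]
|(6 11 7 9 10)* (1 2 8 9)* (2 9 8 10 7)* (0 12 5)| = |(0 12 5)(1 9 7)(2 10 6 11)| = 12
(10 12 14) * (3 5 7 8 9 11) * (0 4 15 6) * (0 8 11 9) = (0 4 15 6 8)(3 5 7 11)(10 12 14) = [4, 1, 2, 5, 15, 7, 8, 11, 0, 9, 12, 3, 14, 13, 10, 6]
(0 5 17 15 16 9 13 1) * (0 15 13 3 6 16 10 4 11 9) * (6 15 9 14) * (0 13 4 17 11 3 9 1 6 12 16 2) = [5, 1, 0, 15, 3, 11, 2, 7, 8, 9, 17, 14, 16, 6, 12, 10, 13, 4] = (0 5 11 14 12 16 13 6 2)(3 15 10 17 4)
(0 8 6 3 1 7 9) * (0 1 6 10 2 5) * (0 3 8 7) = [7, 0, 5, 6, 4, 3, 8, 9, 10, 1, 2] = (0 7 9 1)(2 5 3 6 8 10)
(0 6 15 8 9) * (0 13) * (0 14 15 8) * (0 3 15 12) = [6, 1, 2, 15, 4, 5, 8, 7, 9, 13, 10, 11, 0, 14, 12, 3] = (0 6 8 9 13 14 12)(3 15)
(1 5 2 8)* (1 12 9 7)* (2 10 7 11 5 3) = (1 3 2 8 12 9 11 5 10 7) = [0, 3, 8, 2, 4, 10, 6, 1, 12, 11, 7, 5, 9]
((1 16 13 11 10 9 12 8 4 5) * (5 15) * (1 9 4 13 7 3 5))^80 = [0, 7, 2, 9, 1, 12, 6, 5, 11, 8, 15, 4, 13, 10, 14, 16, 3] = (1 7 5 12 13 10 15 16 3 9 8 11 4)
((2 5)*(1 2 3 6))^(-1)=(1 6 3 5 2)=[0, 6, 1, 5, 4, 2, 3]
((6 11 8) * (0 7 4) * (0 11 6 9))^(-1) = [9, 1, 2, 3, 7, 5, 6, 0, 11, 8, 10, 4] = (0 9 8 11 4 7)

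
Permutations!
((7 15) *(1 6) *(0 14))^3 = (0 14)(1 6)(7 15) = [14, 6, 2, 3, 4, 5, 1, 15, 8, 9, 10, 11, 12, 13, 0, 7]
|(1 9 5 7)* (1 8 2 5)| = |(1 9)(2 5 7 8)| = 4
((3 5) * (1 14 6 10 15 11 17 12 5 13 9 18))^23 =[0, 13, 2, 17, 4, 11, 18, 7, 8, 5, 1, 6, 15, 12, 9, 14, 16, 10, 3] =(1 13 12 15 14 9 5 11 6 18 3 17 10)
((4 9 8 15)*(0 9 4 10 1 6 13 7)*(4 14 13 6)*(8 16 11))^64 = [8, 7, 2, 3, 0, 5, 6, 11, 4, 15, 13, 1, 12, 16, 9, 14, 10] = (0 8 4)(1 7 11)(9 15 14)(10 13 16)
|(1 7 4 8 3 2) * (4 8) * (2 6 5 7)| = |(1 2)(3 6 5 7 8)| = 10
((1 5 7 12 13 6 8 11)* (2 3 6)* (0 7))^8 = (0 11 3 12 5 8 2 7 1 6 13) = [11, 6, 7, 12, 4, 8, 13, 1, 2, 9, 10, 3, 5, 0]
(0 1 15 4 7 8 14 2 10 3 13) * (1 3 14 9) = [3, 15, 10, 13, 7, 5, 6, 8, 9, 1, 14, 11, 12, 0, 2, 4] = (0 3 13)(1 15 4 7 8 9)(2 10 14)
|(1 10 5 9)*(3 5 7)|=|(1 10 7 3 5 9)|=6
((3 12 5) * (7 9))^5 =[0, 1, 2, 5, 4, 12, 6, 9, 8, 7, 10, 11, 3] =(3 5 12)(7 9)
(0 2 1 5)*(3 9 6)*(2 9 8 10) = (0 9 6 3 8 10 2 1 5) = [9, 5, 1, 8, 4, 0, 3, 7, 10, 6, 2]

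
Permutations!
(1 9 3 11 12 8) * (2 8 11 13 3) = (1 9 2 8)(3 13)(11 12) = [0, 9, 8, 13, 4, 5, 6, 7, 1, 2, 10, 12, 11, 3]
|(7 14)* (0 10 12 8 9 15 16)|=14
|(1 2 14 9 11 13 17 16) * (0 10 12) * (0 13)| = |(0 10 12 13 17 16 1 2 14 9 11)| = 11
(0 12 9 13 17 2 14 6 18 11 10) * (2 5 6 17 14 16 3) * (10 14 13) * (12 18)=[18, 1, 16, 2, 4, 6, 12, 7, 8, 10, 0, 14, 9, 13, 17, 15, 3, 5, 11]=(0 18 11 14 17 5 6 12 9 10)(2 16 3)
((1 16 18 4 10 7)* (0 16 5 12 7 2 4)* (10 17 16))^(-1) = (0 18 16 17 4 2 10)(1 7 12 5) = [18, 7, 10, 3, 2, 1, 6, 12, 8, 9, 0, 11, 5, 13, 14, 15, 17, 4, 16]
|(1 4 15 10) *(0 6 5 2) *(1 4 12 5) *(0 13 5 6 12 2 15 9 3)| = 12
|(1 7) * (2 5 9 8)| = |(1 7)(2 5 9 8)| = 4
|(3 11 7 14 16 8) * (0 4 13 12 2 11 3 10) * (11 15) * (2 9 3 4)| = |(0 2 15 11 7 14 16 8 10)(3 4 13 12 9)| = 45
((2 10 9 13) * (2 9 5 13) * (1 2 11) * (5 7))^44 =(1 5)(2 13)(7 11)(9 10) =[0, 5, 13, 3, 4, 1, 6, 11, 8, 10, 9, 7, 12, 2]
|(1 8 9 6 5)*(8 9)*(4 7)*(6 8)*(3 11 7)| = 20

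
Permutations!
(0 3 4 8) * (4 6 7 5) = [3, 1, 2, 6, 8, 4, 7, 5, 0] = (0 3 6 7 5 4 8)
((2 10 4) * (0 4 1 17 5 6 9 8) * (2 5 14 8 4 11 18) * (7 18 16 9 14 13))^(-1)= (0 8 14 6 5 4 9 16 11)(1 10 2 18 7 13 17)= [8, 10, 18, 3, 9, 4, 5, 13, 14, 16, 2, 0, 12, 17, 6, 15, 11, 1, 7]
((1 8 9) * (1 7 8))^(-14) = (7 8 9) = [0, 1, 2, 3, 4, 5, 6, 8, 9, 7]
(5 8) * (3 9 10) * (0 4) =(0 4)(3 9 10)(5 8) =[4, 1, 2, 9, 0, 8, 6, 7, 5, 10, 3]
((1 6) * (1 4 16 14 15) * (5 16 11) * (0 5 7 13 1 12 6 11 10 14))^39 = (16)(1 13 7 11)(4 15)(6 14)(10 12) = [0, 13, 2, 3, 15, 5, 14, 11, 8, 9, 12, 1, 10, 7, 6, 4, 16]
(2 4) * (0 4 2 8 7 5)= (0 4 8 7 5)= [4, 1, 2, 3, 8, 0, 6, 5, 7]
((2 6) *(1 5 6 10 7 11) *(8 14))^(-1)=(1 11 7 10 2 6 5)(8 14)=[0, 11, 6, 3, 4, 1, 5, 10, 14, 9, 2, 7, 12, 13, 8]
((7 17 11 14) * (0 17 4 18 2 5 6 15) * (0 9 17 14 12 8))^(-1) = (0 8 12 11 17 9 15 6 5 2 18 4 7 14) = [8, 1, 18, 3, 7, 2, 5, 14, 12, 15, 10, 17, 11, 13, 0, 6, 16, 9, 4]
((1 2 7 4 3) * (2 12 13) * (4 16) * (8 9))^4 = (1 7)(2 3)(4 13)(12 16) = [0, 7, 3, 2, 13, 5, 6, 1, 8, 9, 10, 11, 16, 4, 14, 15, 12]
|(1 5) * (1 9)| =3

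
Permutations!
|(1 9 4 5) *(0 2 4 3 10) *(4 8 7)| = |(0 2 8 7 4 5 1 9 3 10)| = 10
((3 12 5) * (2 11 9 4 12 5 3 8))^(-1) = (2 8 5 3 12 4 9 11) = [0, 1, 8, 12, 9, 3, 6, 7, 5, 11, 10, 2, 4]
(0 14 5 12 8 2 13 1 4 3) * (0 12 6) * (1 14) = (0 1 4 3 12 8 2 13 14 5 6) = [1, 4, 13, 12, 3, 6, 0, 7, 2, 9, 10, 11, 8, 14, 5]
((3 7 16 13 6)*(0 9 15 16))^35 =(0 16 3 9 13 7 15 6) =[16, 1, 2, 9, 4, 5, 0, 15, 8, 13, 10, 11, 12, 7, 14, 6, 3]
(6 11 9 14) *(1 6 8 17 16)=(1 6 11 9 14 8 17 16)=[0, 6, 2, 3, 4, 5, 11, 7, 17, 14, 10, 9, 12, 13, 8, 15, 1, 16]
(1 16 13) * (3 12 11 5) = [0, 16, 2, 12, 4, 3, 6, 7, 8, 9, 10, 5, 11, 1, 14, 15, 13] = (1 16 13)(3 12 11 5)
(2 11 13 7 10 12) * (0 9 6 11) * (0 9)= [0, 1, 9, 3, 4, 5, 11, 10, 8, 6, 12, 13, 2, 7]= (2 9 6 11 13 7 10 12)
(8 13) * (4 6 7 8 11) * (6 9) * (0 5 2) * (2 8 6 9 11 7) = (0 5 8 13 7 6 2)(4 11) = [5, 1, 0, 3, 11, 8, 2, 6, 13, 9, 10, 4, 12, 7]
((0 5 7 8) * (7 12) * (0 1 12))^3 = (0 5)(1 8 7 12) = [5, 8, 2, 3, 4, 0, 6, 12, 7, 9, 10, 11, 1]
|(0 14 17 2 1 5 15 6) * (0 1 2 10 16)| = |(0 14 17 10 16)(1 5 15 6)| = 20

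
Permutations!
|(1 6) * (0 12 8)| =6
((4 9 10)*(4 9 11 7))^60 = (11) = [0, 1, 2, 3, 4, 5, 6, 7, 8, 9, 10, 11]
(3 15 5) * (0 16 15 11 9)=(0 16 15 5 3 11 9)=[16, 1, 2, 11, 4, 3, 6, 7, 8, 0, 10, 9, 12, 13, 14, 5, 15]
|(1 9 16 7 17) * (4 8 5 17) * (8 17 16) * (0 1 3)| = |(0 1 9 8 5 16 7 4 17 3)| = 10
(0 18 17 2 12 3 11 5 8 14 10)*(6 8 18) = (0 6 8 14 10)(2 12 3 11 5 18 17) = [6, 1, 12, 11, 4, 18, 8, 7, 14, 9, 0, 5, 3, 13, 10, 15, 16, 2, 17]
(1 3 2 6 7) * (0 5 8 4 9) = (0 5 8 4 9)(1 3 2 6 7) = [5, 3, 6, 2, 9, 8, 7, 1, 4, 0]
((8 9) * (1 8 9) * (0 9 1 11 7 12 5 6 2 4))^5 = (0 7 4 11 2 8 6 1 5 9 12) = [7, 5, 8, 3, 11, 9, 1, 4, 6, 12, 10, 2, 0]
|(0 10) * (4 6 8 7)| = |(0 10)(4 6 8 7)| = 4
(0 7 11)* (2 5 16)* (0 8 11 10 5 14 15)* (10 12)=(0 7 12 10 5 16 2 14 15)(8 11)=[7, 1, 14, 3, 4, 16, 6, 12, 11, 9, 5, 8, 10, 13, 15, 0, 2]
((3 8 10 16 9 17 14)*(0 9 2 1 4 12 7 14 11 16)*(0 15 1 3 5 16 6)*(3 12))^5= (17)(1 15 10 8 3 4)(2 16 5 14 7 12)= [0, 15, 16, 4, 1, 14, 6, 12, 3, 9, 8, 11, 2, 13, 7, 10, 5, 17]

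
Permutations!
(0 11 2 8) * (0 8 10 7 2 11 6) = [6, 1, 10, 3, 4, 5, 0, 2, 8, 9, 7, 11] = (11)(0 6)(2 10 7)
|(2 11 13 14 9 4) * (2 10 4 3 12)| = 14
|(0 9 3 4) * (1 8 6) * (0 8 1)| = |(0 9 3 4 8 6)| = 6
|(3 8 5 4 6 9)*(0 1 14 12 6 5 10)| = 18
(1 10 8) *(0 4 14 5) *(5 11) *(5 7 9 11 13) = (0 4 14 13 5)(1 10 8)(7 9 11) = [4, 10, 2, 3, 14, 0, 6, 9, 1, 11, 8, 7, 12, 5, 13]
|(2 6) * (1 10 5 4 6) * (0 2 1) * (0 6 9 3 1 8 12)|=|(0 2 6 8 12)(1 10 5 4 9 3)|=30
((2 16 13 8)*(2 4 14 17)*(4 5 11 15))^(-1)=(2 17 14 4 15 11 5 8 13 16)=[0, 1, 17, 3, 15, 8, 6, 7, 13, 9, 10, 5, 12, 16, 4, 11, 2, 14]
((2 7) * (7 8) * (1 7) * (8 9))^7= (1 2 8 7 9)= [0, 2, 8, 3, 4, 5, 6, 9, 7, 1]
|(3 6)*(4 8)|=2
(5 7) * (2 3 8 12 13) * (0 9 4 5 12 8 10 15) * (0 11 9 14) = (0 14)(2 3 10 15 11 9 4 5 7 12 13) = [14, 1, 3, 10, 5, 7, 6, 12, 8, 4, 15, 9, 13, 2, 0, 11]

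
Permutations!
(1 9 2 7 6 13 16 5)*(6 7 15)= (1 9 2 15 6 13 16 5)= [0, 9, 15, 3, 4, 1, 13, 7, 8, 2, 10, 11, 12, 16, 14, 6, 5]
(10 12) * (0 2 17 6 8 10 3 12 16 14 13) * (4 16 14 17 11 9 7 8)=(0 2 11 9 7 8 10 14 13)(3 12)(4 16 17 6)=[2, 1, 11, 12, 16, 5, 4, 8, 10, 7, 14, 9, 3, 0, 13, 15, 17, 6]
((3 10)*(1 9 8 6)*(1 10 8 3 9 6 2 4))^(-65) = (1 4 2 8 3 9 10 6) = [0, 4, 8, 9, 2, 5, 1, 7, 3, 10, 6]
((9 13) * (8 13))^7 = (8 13 9) = [0, 1, 2, 3, 4, 5, 6, 7, 13, 8, 10, 11, 12, 9]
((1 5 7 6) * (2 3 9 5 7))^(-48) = (9) = [0, 1, 2, 3, 4, 5, 6, 7, 8, 9]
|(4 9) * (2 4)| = |(2 4 9)| = 3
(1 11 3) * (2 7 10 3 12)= (1 11 12 2 7 10 3)= [0, 11, 7, 1, 4, 5, 6, 10, 8, 9, 3, 12, 2]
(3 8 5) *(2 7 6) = (2 7 6)(3 8 5) = [0, 1, 7, 8, 4, 3, 2, 6, 5]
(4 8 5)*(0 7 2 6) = (0 7 2 6)(4 8 5) = [7, 1, 6, 3, 8, 4, 0, 2, 5]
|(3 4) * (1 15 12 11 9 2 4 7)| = |(1 15 12 11 9 2 4 3 7)| = 9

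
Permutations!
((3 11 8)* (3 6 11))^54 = (11) = [0, 1, 2, 3, 4, 5, 6, 7, 8, 9, 10, 11]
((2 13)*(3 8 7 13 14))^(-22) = (2 3 7)(8 13 14) = [0, 1, 3, 7, 4, 5, 6, 2, 13, 9, 10, 11, 12, 14, 8]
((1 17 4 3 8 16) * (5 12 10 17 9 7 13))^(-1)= (1 16 8 3 4 17 10 12 5 13 7 9)= [0, 16, 2, 4, 17, 13, 6, 9, 3, 1, 12, 11, 5, 7, 14, 15, 8, 10]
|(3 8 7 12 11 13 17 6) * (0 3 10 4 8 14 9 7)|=13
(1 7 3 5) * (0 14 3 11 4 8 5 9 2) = (0 14 3 9 2)(1 7 11 4 8 5) = [14, 7, 0, 9, 8, 1, 6, 11, 5, 2, 10, 4, 12, 13, 3]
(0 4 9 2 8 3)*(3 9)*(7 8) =(0 4 3)(2 7 8 9) =[4, 1, 7, 0, 3, 5, 6, 8, 9, 2]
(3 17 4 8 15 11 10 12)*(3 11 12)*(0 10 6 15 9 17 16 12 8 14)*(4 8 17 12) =(0 10 3 16 4 14)(6 15 17 8 9 12 11) =[10, 1, 2, 16, 14, 5, 15, 7, 9, 12, 3, 6, 11, 13, 0, 17, 4, 8]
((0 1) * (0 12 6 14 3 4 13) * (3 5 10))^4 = (0 14 4 12 10)(1 5 13 6 3) = [14, 5, 2, 1, 12, 13, 3, 7, 8, 9, 0, 11, 10, 6, 4]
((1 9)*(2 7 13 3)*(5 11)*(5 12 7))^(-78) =(2 3 13 7 12 11 5) =[0, 1, 3, 13, 4, 2, 6, 12, 8, 9, 10, 5, 11, 7]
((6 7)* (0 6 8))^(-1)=[8, 1, 2, 3, 4, 5, 0, 6, 7]=(0 8 7 6)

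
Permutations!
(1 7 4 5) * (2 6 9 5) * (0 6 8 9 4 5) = (0 6 4 2 8 9)(1 7 5) = [6, 7, 8, 3, 2, 1, 4, 5, 9, 0]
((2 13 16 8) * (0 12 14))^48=(16)=[0, 1, 2, 3, 4, 5, 6, 7, 8, 9, 10, 11, 12, 13, 14, 15, 16]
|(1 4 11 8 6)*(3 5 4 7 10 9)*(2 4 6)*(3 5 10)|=28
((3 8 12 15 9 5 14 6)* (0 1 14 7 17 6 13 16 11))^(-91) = (0 11 16 13 14 1)(3 6 17 7 5 9 15 12 8) = [11, 0, 2, 6, 4, 9, 17, 5, 3, 15, 10, 16, 8, 14, 1, 12, 13, 7]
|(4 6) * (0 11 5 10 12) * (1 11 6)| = 8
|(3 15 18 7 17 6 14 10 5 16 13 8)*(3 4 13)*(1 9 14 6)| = 33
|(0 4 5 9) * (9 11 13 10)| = |(0 4 5 11 13 10 9)| = 7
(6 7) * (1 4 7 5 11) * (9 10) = (1 4 7 6 5 11)(9 10) = [0, 4, 2, 3, 7, 11, 5, 6, 8, 10, 9, 1]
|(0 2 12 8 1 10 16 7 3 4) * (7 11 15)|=12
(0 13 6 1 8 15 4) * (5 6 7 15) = [13, 8, 2, 3, 0, 6, 1, 15, 5, 9, 10, 11, 12, 7, 14, 4] = (0 13 7 15 4)(1 8 5 6)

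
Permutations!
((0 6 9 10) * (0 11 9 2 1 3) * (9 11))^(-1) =(11)(0 3 1 2 6)(9 10) =[3, 2, 6, 1, 4, 5, 0, 7, 8, 10, 9, 11]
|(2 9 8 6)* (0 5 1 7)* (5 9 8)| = |(0 9 5 1 7)(2 8 6)| = 15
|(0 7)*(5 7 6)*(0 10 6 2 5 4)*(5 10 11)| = |(0 2 10 6 4)(5 7 11)| = 15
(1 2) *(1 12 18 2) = (2 12 18) = [0, 1, 12, 3, 4, 5, 6, 7, 8, 9, 10, 11, 18, 13, 14, 15, 16, 17, 2]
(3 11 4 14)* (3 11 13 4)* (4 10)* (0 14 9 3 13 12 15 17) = (0 14 11 13 10 4 9 3 12 15 17) = [14, 1, 2, 12, 9, 5, 6, 7, 8, 3, 4, 13, 15, 10, 11, 17, 16, 0]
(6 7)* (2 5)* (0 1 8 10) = (0 1 8 10)(2 5)(6 7) = [1, 8, 5, 3, 4, 2, 7, 6, 10, 9, 0]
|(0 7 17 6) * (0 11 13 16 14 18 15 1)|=11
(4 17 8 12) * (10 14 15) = (4 17 8 12)(10 14 15) = [0, 1, 2, 3, 17, 5, 6, 7, 12, 9, 14, 11, 4, 13, 15, 10, 16, 8]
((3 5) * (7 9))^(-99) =[0, 1, 2, 5, 4, 3, 6, 9, 8, 7] =(3 5)(7 9)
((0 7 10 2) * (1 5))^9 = (0 7 10 2)(1 5) = [7, 5, 0, 3, 4, 1, 6, 10, 8, 9, 2]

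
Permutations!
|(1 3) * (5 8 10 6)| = |(1 3)(5 8 10 6)| = 4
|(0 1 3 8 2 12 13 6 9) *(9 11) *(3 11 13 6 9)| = |(0 1 11 3 8 2 12 6 13 9)| = 10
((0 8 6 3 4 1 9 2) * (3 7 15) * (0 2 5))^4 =[15, 8, 2, 5, 0, 7, 4, 1, 3, 6, 10, 11, 12, 13, 14, 9] =(0 15 9 6 4)(1 8 3 5 7)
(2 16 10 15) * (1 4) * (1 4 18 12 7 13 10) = (1 18 12 7 13 10 15 2 16) = [0, 18, 16, 3, 4, 5, 6, 13, 8, 9, 15, 11, 7, 10, 14, 2, 1, 17, 12]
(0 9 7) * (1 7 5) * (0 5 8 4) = (0 9 8 4)(1 7 5) = [9, 7, 2, 3, 0, 1, 6, 5, 4, 8]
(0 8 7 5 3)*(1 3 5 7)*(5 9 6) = (0 8 1 3)(5 9 6) = [8, 3, 2, 0, 4, 9, 5, 7, 1, 6]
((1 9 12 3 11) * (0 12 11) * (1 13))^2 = [3, 11, 2, 12, 4, 5, 6, 7, 8, 13, 10, 1, 0, 9] = (0 3 12)(1 11)(9 13)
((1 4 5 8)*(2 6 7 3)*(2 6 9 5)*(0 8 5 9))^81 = (9)(0 8 1 4 2) = [8, 4, 0, 3, 2, 5, 6, 7, 1, 9]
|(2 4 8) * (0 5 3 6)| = 12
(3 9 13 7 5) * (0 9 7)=[9, 1, 2, 7, 4, 3, 6, 5, 8, 13, 10, 11, 12, 0]=(0 9 13)(3 7 5)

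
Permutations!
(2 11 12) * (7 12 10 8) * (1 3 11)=(1 3 11 10 8 7 12 2)=[0, 3, 1, 11, 4, 5, 6, 12, 7, 9, 8, 10, 2]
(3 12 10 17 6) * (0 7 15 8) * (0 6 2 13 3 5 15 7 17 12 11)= (0 17 2 13 3 11)(5 15 8 6)(10 12)= [17, 1, 13, 11, 4, 15, 5, 7, 6, 9, 12, 0, 10, 3, 14, 8, 16, 2]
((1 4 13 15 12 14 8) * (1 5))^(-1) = (1 5 8 14 12 15 13 4) = [0, 5, 2, 3, 1, 8, 6, 7, 14, 9, 10, 11, 15, 4, 12, 13]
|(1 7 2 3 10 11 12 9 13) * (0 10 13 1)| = |(0 10 11 12 9 1 7 2 3 13)| = 10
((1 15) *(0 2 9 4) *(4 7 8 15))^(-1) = (0 4 1 15 8 7 9 2) = [4, 15, 0, 3, 1, 5, 6, 9, 7, 2, 10, 11, 12, 13, 14, 8]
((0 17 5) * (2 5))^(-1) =(0 5 2 17) =[5, 1, 17, 3, 4, 2, 6, 7, 8, 9, 10, 11, 12, 13, 14, 15, 16, 0]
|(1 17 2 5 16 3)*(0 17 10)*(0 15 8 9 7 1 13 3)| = 30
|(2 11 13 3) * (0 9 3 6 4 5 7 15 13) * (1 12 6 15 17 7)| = 10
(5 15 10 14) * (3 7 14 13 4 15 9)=(3 7 14 5 9)(4 15 10 13)=[0, 1, 2, 7, 15, 9, 6, 14, 8, 3, 13, 11, 12, 4, 5, 10]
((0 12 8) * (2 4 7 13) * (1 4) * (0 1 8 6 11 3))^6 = [12, 1, 2, 0, 4, 5, 11, 7, 8, 9, 10, 3, 6, 13] = (13)(0 12 6 11 3)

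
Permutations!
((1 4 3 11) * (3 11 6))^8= (1 11 4)= [0, 11, 2, 3, 1, 5, 6, 7, 8, 9, 10, 4]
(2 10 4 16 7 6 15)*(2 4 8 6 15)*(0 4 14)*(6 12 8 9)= (0 4 16 7 15 14)(2 10 9 6)(8 12)= [4, 1, 10, 3, 16, 5, 2, 15, 12, 6, 9, 11, 8, 13, 0, 14, 7]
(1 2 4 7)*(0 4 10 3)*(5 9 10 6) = (0 4 7 1 2 6 5 9 10 3) = [4, 2, 6, 0, 7, 9, 5, 1, 8, 10, 3]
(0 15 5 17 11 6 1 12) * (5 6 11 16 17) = (0 15 6 1 12)(16 17) = [15, 12, 2, 3, 4, 5, 1, 7, 8, 9, 10, 11, 0, 13, 14, 6, 17, 16]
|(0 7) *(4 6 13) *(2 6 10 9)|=6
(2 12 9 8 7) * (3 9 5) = (2 12 5 3 9 8 7) = [0, 1, 12, 9, 4, 3, 6, 2, 7, 8, 10, 11, 5]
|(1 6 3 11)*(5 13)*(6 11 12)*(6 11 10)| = 6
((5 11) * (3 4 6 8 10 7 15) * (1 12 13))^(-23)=(1 12 13)(3 7 8 4 15 10 6)(5 11)=[0, 12, 2, 7, 15, 11, 3, 8, 4, 9, 6, 5, 13, 1, 14, 10]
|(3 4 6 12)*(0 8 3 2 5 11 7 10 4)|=24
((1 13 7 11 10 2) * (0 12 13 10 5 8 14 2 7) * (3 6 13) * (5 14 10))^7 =(0 3 13 12 6)(1 2 14 11 7 10 8 5) =[3, 2, 14, 13, 4, 1, 0, 10, 5, 9, 8, 7, 6, 12, 11]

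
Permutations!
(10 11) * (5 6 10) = (5 6 10 11) = [0, 1, 2, 3, 4, 6, 10, 7, 8, 9, 11, 5]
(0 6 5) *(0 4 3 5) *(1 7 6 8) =[8, 7, 2, 5, 3, 4, 0, 6, 1] =(0 8 1 7 6)(3 5 4)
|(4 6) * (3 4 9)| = 4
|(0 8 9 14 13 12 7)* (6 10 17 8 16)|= 11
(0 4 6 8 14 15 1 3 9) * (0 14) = (0 4 6 8)(1 3 9 14 15) = [4, 3, 2, 9, 6, 5, 8, 7, 0, 14, 10, 11, 12, 13, 15, 1]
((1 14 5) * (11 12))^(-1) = (1 5 14)(11 12) = [0, 5, 2, 3, 4, 14, 6, 7, 8, 9, 10, 12, 11, 13, 1]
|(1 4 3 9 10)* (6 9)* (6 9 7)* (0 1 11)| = 14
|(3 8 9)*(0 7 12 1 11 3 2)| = |(0 7 12 1 11 3 8 9 2)| = 9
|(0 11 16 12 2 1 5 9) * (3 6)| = |(0 11 16 12 2 1 5 9)(3 6)| = 8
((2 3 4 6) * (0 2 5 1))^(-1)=(0 1 5 6 4 3 2)=[1, 5, 0, 2, 3, 6, 4]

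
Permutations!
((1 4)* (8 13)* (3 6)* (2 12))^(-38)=[0, 1, 2, 3, 4, 5, 6, 7, 8, 9, 10, 11, 12, 13]=(13)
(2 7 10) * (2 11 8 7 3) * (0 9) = (0 9)(2 3)(7 10 11 8) = [9, 1, 3, 2, 4, 5, 6, 10, 7, 0, 11, 8]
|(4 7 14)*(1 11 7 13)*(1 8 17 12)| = 9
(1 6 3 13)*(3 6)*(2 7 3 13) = (1 13)(2 7 3) = [0, 13, 7, 2, 4, 5, 6, 3, 8, 9, 10, 11, 12, 1]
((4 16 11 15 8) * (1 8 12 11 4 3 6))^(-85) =(1 6 3 8)(4 16)(11 12 15) =[0, 6, 2, 8, 16, 5, 3, 7, 1, 9, 10, 12, 15, 13, 14, 11, 4]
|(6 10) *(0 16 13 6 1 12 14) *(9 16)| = |(0 9 16 13 6 10 1 12 14)| = 9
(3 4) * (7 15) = (3 4)(7 15) = [0, 1, 2, 4, 3, 5, 6, 15, 8, 9, 10, 11, 12, 13, 14, 7]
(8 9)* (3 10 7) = [0, 1, 2, 10, 4, 5, 6, 3, 9, 8, 7] = (3 10 7)(8 9)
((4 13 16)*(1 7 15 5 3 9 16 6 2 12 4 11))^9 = [0, 7, 6, 9, 12, 3, 13, 15, 8, 16, 10, 1, 2, 4, 14, 5, 11] = (1 7 15 5 3 9 16 11)(2 6 13 4 12)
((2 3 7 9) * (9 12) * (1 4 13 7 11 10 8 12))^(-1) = [0, 7, 9, 2, 1, 5, 6, 13, 10, 12, 11, 3, 8, 4] = (1 7 13 4)(2 9 12 8 10 11 3)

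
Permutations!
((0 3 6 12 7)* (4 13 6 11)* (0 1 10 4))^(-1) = [11, 7, 2, 0, 10, 5, 13, 12, 8, 9, 1, 3, 6, 4] = (0 11 3)(1 7 12 6 13 4 10)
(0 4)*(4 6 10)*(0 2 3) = [6, 1, 3, 0, 2, 5, 10, 7, 8, 9, 4] = (0 6 10 4 2 3)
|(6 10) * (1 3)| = |(1 3)(6 10)| = 2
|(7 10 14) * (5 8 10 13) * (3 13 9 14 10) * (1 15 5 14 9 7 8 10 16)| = 20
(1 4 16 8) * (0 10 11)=(0 10 11)(1 4 16 8)=[10, 4, 2, 3, 16, 5, 6, 7, 1, 9, 11, 0, 12, 13, 14, 15, 8]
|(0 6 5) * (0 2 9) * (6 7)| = |(0 7 6 5 2 9)| = 6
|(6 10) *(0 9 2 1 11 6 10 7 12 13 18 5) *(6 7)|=10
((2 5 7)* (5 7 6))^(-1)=(2 7)(5 6)=[0, 1, 7, 3, 4, 6, 5, 2]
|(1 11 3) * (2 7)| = |(1 11 3)(2 7)| = 6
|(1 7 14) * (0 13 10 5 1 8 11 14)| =6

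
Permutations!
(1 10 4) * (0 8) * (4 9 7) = [8, 10, 2, 3, 1, 5, 6, 4, 0, 7, 9] = (0 8)(1 10 9 7 4)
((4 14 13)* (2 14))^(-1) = (2 4 13 14) = [0, 1, 4, 3, 13, 5, 6, 7, 8, 9, 10, 11, 12, 14, 2]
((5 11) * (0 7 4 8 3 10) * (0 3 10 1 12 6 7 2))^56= (12)= [0, 1, 2, 3, 4, 5, 6, 7, 8, 9, 10, 11, 12]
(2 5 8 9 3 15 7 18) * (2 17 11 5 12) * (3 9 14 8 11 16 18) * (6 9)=(2 12)(3 15 7)(5 11)(6 9)(8 14)(16 18 17)=[0, 1, 12, 15, 4, 11, 9, 3, 14, 6, 10, 5, 2, 13, 8, 7, 18, 16, 17]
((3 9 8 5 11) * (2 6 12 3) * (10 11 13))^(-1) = (2 11 10 13 5 8 9 3 12 6) = [0, 1, 11, 12, 4, 8, 2, 7, 9, 3, 13, 10, 6, 5]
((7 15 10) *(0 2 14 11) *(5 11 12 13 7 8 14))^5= (0 2 5 11)(7 12 8 15 13 14 10)= [2, 1, 5, 3, 4, 11, 6, 12, 15, 9, 7, 0, 8, 14, 10, 13]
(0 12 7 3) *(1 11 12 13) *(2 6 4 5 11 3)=[13, 3, 6, 0, 5, 11, 4, 2, 8, 9, 10, 12, 7, 1]=(0 13 1 3)(2 6 4 5 11 12 7)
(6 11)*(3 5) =(3 5)(6 11) =[0, 1, 2, 5, 4, 3, 11, 7, 8, 9, 10, 6]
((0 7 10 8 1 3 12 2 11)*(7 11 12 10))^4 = (12) = [0, 1, 2, 3, 4, 5, 6, 7, 8, 9, 10, 11, 12]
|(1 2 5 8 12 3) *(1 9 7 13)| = 9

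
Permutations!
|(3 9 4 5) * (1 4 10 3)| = 3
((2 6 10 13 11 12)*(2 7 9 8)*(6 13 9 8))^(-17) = (2 13 11 12 7 8)(6 10 9) = [0, 1, 13, 3, 4, 5, 10, 8, 2, 6, 9, 12, 7, 11]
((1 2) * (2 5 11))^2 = (1 11)(2 5) = [0, 11, 5, 3, 4, 2, 6, 7, 8, 9, 10, 1]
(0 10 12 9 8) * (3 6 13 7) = (0 10 12 9 8)(3 6 13 7) = [10, 1, 2, 6, 4, 5, 13, 3, 0, 8, 12, 11, 9, 7]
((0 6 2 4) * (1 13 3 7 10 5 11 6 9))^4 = [3, 10, 1, 11, 13, 4, 9, 6, 8, 7, 2, 0, 12, 5] = (0 3 11)(1 10 2)(4 13 5)(6 9 7)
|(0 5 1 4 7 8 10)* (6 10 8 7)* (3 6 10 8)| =15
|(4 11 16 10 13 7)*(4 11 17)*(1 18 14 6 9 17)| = 35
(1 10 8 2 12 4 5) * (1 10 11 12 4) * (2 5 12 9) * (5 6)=[0, 11, 4, 3, 12, 10, 5, 7, 6, 2, 8, 9, 1]=(1 11 9 2 4 12)(5 10 8 6)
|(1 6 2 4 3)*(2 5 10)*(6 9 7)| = |(1 9 7 6 5 10 2 4 3)| = 9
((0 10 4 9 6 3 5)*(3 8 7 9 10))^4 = (10)(0 3 5) = [3, 1, 2, 5, 4, 0, 6, 7, 8, 9, 10]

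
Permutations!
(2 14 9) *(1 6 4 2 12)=(1 6 4 2 14 9 12)=[0, 6, 14, 3, 2, 5, 4, 7, 8, 12, 10, 11, 1, 13, 9]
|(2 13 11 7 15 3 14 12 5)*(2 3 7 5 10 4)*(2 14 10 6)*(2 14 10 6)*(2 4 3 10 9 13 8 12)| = 12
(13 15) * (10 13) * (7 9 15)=(7 9 15 10 13)=[0, 1, 2, 3, 4, 5, 6, 9, 8, 15, 13, 11, 12, 7, 14, 10]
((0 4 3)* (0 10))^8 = (10) = [0, 1, 2, 3, 4, 5, 6, 7, 8, 9, 10]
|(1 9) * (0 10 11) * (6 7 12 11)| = |(0 10 6 7 12 11)(1 9)| = 6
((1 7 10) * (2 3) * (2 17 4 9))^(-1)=(1 10 7)(2 9 4 17 3)=[0, 10, 9, 2, 17, 5, 6, 1, 8, 4, 7, 11, 12, 13, 14, 15, 16, 3]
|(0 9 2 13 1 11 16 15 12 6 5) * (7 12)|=|(0 9 2 13 1 11 16 15 7 12 6 5)|=12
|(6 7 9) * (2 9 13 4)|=|(2 9 6 7 13 4)|=6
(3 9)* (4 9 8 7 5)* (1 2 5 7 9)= (1 2 5 4)(3 8 9)= [0, 2, 5, 8, 1, 4, 6, 7, 9, 3]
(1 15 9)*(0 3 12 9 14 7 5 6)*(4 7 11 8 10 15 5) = (0 3 12 9 1 5 6)(4 7)(8 10 15 14 11) = [3, 5, 2, 12, 7, 6, 0, 4, 10, 1, 15, 8, 9, 13, 11, 14]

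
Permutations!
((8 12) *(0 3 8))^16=(12)=[0, 1, 2, 3, 4, 5, 6, 7, 8, 9, 10, 11, 12]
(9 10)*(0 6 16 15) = (0 6 16 15)(9 10) = [6, 1, 2, 3, 4, 5, 16, 7, 8, 10, 9, 11, 12, 13, 14, 0, 15]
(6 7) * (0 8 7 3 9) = [8, 1, 2, 9, 4, 5, 3, 6, 7, 0] = (0 8 7 6 3 9)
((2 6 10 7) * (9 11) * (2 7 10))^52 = (11) = [0, 1, 2, 3, 4, 5, 6, 7, 8, 9, 10, 11]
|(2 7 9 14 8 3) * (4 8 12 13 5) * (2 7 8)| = |(2 8 3 7 9 14 12 13 5 4)| = 10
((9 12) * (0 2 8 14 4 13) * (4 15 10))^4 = (0 15)(2 10)(4 8)(13 14) = [15, 1, 10, 3, 8, 5, 6, 7, 4, 9, 2, 11, 12, 14, 13, 0]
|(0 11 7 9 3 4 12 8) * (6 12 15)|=|(0 11 7 9 3 4 15 6 12 8)|=10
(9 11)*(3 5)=(3 5)(9 11)=[0, 1, 2, 5, 4, 3, 6, 7, 8, 11, 10, 9]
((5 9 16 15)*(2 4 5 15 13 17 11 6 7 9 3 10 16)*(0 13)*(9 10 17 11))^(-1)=(0 16 10 7 6 11 13)(2 9 17 3 5 4)=[16, 1, 9, 5, 2, 4, 11, 6, 8, 17, 7, 13, 12, 0, 14, 15, 10, 3]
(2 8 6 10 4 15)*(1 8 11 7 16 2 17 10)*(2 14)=(1 8 6)(2 11 7 16 14)(4 15 17 10)=[0, 8, 11, 3, 15, 5, 1, 16, 6, 9, 4, 7, 12, 13, 2, 17, 14, 10]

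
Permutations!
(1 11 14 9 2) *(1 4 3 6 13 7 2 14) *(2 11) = (1 2 4 3 6 13 7 11)(9 14) = [0, 2, 4, 6, 3, 5, 13, 11, 8, 14, 10, 1, 12, 7, 9]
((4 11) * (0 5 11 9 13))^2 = (0 11 9)(4 13 5) = [11, 1, 2, 3, 13, 4, 6, 7, 8, 0, 10, 9, 12, 5]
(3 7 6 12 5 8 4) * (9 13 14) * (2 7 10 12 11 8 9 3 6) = (2 7)(3 10 12 5 9 13 14)(4 6 11 8) = [0, 1, 7, 10, 6, 9, 11, 2, 4, 13, 12, 8, 5, 14, 3]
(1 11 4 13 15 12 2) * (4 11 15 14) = [0, 15, 1, 3, 13, 5, 6, 7, 8, 9, 10, 11, 2, 14, 4, 12] = (1 15 12 2)(4 13 14)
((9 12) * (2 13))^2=(13)=[0, 1, 2, 3, 4, 5, 6, 7, 8, 9, 10, 11, 12, 13]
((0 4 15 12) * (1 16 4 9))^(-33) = [1, 4, 2, 3, 12, 5, 6, 7, 8, 16, 10, 11, 9, 13, 14, 0, 15] = (0 1 4 12 9 16 15)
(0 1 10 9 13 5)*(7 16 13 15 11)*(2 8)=[1, 10, 8, 3, 4, 0, 6, 16, 2, 15, 9, 7, 12, 5, 14, 11, 13]=(0 1 10 9 15 11 7 16 13 5)(2 8)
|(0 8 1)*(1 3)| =|(0 8 3 1)| =4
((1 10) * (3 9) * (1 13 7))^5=[0, 10, 2, 9, 4, 5, 6, 1, 8, 3, 13, 11, 12, 7]=(1 10 13 7)(3 9)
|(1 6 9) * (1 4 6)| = 3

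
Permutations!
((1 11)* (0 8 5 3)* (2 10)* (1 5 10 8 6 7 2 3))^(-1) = (0 3 10 8 2 7 6)(1 5 11) = [3, 5, 7, 10, 4, 11, 0, 6, 2, 9, 8, 1]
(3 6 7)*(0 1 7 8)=[1, 7, 2, 6, 4, 5, 8, 3, 0]=(0 1 7 3 6 8)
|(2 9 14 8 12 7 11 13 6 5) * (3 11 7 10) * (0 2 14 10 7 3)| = 36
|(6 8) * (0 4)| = 2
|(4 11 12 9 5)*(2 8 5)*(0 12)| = 8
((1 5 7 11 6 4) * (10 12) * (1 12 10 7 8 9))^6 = (1 8)(4 12 7 11 6)(5 9) = [0, 8, 2, 3, 12, 9, 4, 11, 1, 5, 10, 6, 7]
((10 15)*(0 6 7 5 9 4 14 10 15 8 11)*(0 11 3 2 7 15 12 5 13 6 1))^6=(2 5 3 12 8 15 10 6 14 13 4 7 9)=[0, 1, 5, 12, 7, 3, 14, 9, 15, 2, 6, 11, 8, 4, 13, 10]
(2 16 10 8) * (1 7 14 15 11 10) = [0, 7, 16, 3, 4, 5, 6, 14, 2, 9, 8, 10, 12, 13, 15, 11, 1] = (1 7 14 15 11 10 8 2 16)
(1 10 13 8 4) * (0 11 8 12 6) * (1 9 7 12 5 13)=(0 11 8 4 9 7 12 6)(1 10)(5 13)=[11, 10, 2, 3, 9, 13, 0, 12, 4, 7, 1, 8, 6, 5]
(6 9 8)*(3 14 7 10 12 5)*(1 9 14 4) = [0, 9, 2, 4, 1, 3, 14, 10, 6, 8, 12, 11, 5, 13, 7] = (1 9 8 6 14 7 10 12 5 3 4)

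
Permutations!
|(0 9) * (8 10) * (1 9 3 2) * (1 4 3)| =|(0 1 9)(2 4 3)(8 10)| =6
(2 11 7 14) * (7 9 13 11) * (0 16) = (0 16)(2 7 14)(9 13 11) = [16, 1, 7, 3, 4, 5, 6, 14, 8, 13, 10, 9, 12, 11, 2, 15, 0]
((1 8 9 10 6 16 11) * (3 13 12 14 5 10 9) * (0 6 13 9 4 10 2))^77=(0 16 1 3 4 13 14 2 6 11 8 9 10 12 5)=[16, 3, 6, 4, 13, 0, 11, 7, 9, 10, 12, 8, 5, 14, 2, 15, 1]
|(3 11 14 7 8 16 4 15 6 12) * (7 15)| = 12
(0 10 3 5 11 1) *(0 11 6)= (0 10 3 5 6)(1 11)= [10, 11, 2, 5, 4, 6, 0, 7, 8, 9, 3, 1]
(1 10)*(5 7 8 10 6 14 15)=(1 6 14 15 5 7 8 10)=[0, 6, 2, 3, 4, 7, 14, 8, 10, 9, 1, 11, 12, 13, 15, 5]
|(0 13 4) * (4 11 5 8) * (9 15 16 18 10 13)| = |(0 9 15 16 18 10 13 11 5 8 4)| = 11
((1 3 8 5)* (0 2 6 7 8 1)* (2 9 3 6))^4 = (0 6)(1 5)(3 8)(7 9) = [6, 5, 2, 8, 4, 1, 0, 9, 3, 7]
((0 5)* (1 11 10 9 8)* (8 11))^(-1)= (0 5)(1 8)(9 10 11)= [5, 8, 2, 3, 4, 0, 6, 7, 1, 10, 11, 9]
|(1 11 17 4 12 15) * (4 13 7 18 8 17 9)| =30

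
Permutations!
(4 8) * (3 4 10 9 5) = (3 4 8 10 9 5) = [0, 1, 2, 4, 8, 3, 6, 7, 10, 5, 9]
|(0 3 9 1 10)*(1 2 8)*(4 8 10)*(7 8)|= |(0 3 9 2 10)(1 4 7 8)|= 20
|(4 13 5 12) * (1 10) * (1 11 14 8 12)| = 9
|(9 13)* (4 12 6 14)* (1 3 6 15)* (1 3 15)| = 14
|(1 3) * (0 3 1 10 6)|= |(0 3 10 6)|= 4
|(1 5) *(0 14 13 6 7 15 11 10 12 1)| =|(0 14 13 6 7 15 11 10 12 1 5)| =11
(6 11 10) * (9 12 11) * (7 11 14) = (6 9 12 14 7 11 10) = [0, 1, 2, 3, 4, 5, 9, 11, 8, 12, 6, 10, 14, 13, 7]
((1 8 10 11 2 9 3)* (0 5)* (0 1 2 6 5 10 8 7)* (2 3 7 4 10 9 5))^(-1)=(0 7 9)(1 5 2 6 11 10 4)=[7, 5, 6, 3, 1, 2, 11, 9, 8, 0, 4, 10]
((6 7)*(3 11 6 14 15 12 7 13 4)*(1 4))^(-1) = (1 13 6 11 3 4)(7 12 15 14) = [0, 13, 2, 4, 1, 5, 11, 12, 8, 9, 10, 3, 15, 6, 7, 14]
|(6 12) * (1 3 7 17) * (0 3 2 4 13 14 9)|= |(0 3 7 17 1 2 4 13 14 9)(6 12)|= 10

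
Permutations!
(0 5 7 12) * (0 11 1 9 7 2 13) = (0 5 2 13)(1 9 7 12 11) = [5, 9, 13, 3, 4, 2, 6, 12, 8, 7, 10, 1, 11, 0]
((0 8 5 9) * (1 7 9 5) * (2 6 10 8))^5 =(0 1 6 9 8 2 7 10) =[1, 6, 7, 3, 4, 5, 9, 10, 2, 8, 0]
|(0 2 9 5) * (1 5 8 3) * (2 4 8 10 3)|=9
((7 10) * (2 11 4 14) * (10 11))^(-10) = (2 7 4)(10 11 14) = [0, 1, 7, 3, 2, 5, 6, 4, 8, 9, 11, 14, 12, 13, 10]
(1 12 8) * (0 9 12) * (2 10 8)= [9, 0, 10, 3, 4, 5, 6, 7, 1, 12, 8, 11, 2]= (0 9 12 2 10 8 1)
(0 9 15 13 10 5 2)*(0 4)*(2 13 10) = [9, 1, 4, 3, 0, 13, 6, 7, 8, 15, 5, 11, 12, 2, 14, 10] = (0 9 15 10 5 13 2 4)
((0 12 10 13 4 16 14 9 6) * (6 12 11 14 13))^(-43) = (0 6 10 12 9 14 11)(4 13 16) = [6, 1, 2, 3, 13, 5, 10, 7, 8, 14, 12, 0, 9, 16, 11, 15, 4]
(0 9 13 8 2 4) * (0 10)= [9, 1, 4, 3, 10, 5, 6, 7, 2, 13, 0, 11, 12, 8]= (0 9 13 8 2 4 10)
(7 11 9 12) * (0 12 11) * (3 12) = [3, 1, 2, 12, 4, 5, 6, 0, 8, 11, 10, 9, 7] = (0 3 12 7)(9 11)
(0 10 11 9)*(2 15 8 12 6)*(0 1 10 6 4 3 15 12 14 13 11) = [6, 10, 12, 15, 3, 5, 2, 7, 14, 1, 0, 9, 4, 11, 13, 8] = (0 6 2 12 4 3 15 8 14 13 11 9 1 10)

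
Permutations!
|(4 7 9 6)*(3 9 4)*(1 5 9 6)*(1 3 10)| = 6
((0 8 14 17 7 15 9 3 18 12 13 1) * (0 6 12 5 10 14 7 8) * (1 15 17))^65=[0, 14, 2, 9, 4, 18, 1, 8, 17, 15, 5, 11, 6, 12, 10, 13, 16, 7, 3]=(1 14 10 5 18 3 9 15 13 12 6)(7 8 17)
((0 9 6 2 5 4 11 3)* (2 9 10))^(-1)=(0 3 11 4 5 2 10)(6 9)=[3, 1, 10, 11, 5, 2, 9, 7, 8, 6, 0, 4]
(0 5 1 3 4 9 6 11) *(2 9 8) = [5, 3, 9, 4, 8, 1, 11, 7, 2, 6, 10, 0] = (0 5 1 3 4 8 2 9 6 11)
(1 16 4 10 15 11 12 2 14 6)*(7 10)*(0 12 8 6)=[12, 16, 14, 3, 7, 5, 1, 10, 6, 9, 15, 8, 2, 13, 0, 11, 4]=(0 12 2 14)(1 16 4 7 10 15 11 8 6)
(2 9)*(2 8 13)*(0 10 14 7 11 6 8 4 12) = [10, 1, 9, 3, 12, 5, 8, 11, 13, 4, 14, 6, 0, 2, 7] = (0 10 14 7 11 6 8 13 2 9 4 12)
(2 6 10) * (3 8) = (2 6 10)(3 8) = [0, 1, 6, 8, 4, 5, 10, 7, 3, 9, 2]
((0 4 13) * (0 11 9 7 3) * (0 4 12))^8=(3 13 9)(4 11 7)=[0, 1, 2, 13, 11, 5, 6, 4, 8, 3, 10, 7, 12, 9]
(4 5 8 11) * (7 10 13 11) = (4 5 8 7 10 13 11) = [0, 1, 2, 3, 5, 8, 6, 10, 7, 9, 13, 4, 12, 11]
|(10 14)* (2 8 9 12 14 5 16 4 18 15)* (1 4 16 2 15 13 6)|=|(1 4 18 13 6)(2 8 9 12 14 10 5)|=35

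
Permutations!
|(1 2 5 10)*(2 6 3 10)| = |(1 6 3 10)(2 5)| = 4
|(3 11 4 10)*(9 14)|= |(3 11 4 10)(9 14)|= 4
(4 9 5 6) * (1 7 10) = [0, 7, 2, 3, 9, 6, 4, 10, 8, 5, 1] = (1 7 10)(4 9 5 6)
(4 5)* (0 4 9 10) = [4, 1, 2, 3, 5, 9, 6, 7, 8, 10, 0] = (0 4 5 9 10)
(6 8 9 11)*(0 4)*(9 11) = (0 4)(6 8 11) = [4, 1, 2, 3, 0, 5, 8, 7, 11, 9, 10, 6]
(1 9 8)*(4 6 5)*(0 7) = (0 7)(1 9 8)(4 6 5) = [7, 9, 2, 3, 6, 4, 5, 0, 1, 8]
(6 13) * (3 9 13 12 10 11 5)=(3 9 13 6 12 10 11 5)=[0, 1, 2, 9, 4, 3, 12, 7, 8, 13, 11, 5, 10, 6]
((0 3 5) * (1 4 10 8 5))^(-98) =(10) =[0, 1, 2, 3, 4, 5, 6, 7, 8, 9, 10]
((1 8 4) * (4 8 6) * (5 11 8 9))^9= [0, 1, 2, 3, 4, 11, 6, 7, 9, 5, 10, 8]= (5 11 8 9)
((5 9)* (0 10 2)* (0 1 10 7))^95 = (0 7)(1 2 10)(5 9) = [7, 2, 10, 3, 4, 9, 6, 0, 8, 5, 1]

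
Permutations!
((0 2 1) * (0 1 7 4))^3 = [4, 1, 0, 3, 7, 5, 6, 2] = (0 4 7 2)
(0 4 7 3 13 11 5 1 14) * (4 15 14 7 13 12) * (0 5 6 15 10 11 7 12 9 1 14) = [10, 12, 2, 9, 13, 14, 15, 3, 8, 1, 11, 6, 4, 7, 5, 0] = (0 10 11 6 15)(1 12 4 13 7 3 9)(5 14)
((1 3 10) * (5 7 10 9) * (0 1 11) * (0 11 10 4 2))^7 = [2, 0, 4, 1, 7, 9, 6, 5, 8, 3, 10, 11] = (11)(0 2 4 7 5 9 3 1)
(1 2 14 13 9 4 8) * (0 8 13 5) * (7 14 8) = (0 7 14 5)(1 2 8)(4 13 9) = [7, 2, 8, 3, 13, 0, 6, 14, 1, 4, 10, 11, 12, 9, 5]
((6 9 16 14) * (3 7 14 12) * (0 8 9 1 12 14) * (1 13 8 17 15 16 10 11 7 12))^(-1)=[7, 1, 2, 12, 4, 5, 14, 11, 13, 8, 9, 10, 3, 6, 16, 17, 15, 0]=(0 7 11 10 9 8 13 6 14 16 15 17)(3 12)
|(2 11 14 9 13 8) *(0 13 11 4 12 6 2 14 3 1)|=8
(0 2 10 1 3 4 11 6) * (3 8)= [2, 8, 10, 4, 11, 5, 0, 7, 3, 9, 1, 6]= (0 2 10 1 8 3 4 11 6)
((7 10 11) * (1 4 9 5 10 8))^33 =(1 4 9 5 10 11 7 8) =[0, 4, 2, 3, 9, 10, 6, 8, 1, 5, 11, 7]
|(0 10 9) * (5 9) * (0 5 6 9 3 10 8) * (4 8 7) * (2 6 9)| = 4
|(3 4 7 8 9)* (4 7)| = 4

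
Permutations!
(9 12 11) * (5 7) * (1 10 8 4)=(1 10 8 4)(5 7)(9 12 11)=[0, 10, 2, 3, 1, 7, 6, 5, 4, 12, 8, 9, 11]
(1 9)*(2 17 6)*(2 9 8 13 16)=(1 8 13 16 2 17 6 9)=[0, 8, 17, 3, 4, 5, 9, 7, 13, 1, 10, 11, 12, 16, 14, 15, 2, 6]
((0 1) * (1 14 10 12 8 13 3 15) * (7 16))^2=(16)(0 10 8 3 1 14 12 13 15)=[10, 14, 2, 1, 4, 5, 6, 7, 3, 9, 8, 11, 13, 15, 12, 0, 16]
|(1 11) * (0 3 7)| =6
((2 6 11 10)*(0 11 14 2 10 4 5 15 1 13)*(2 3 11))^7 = (0 5 14 13 4 6 1 11 2 15 3) = [5, 11, 15, 0, 6, 14, 1, 7, 8, 9, 10, 2, 12, 4, 13, 3]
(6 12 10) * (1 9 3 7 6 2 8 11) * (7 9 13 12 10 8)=(1 13 12 8 11)(2 7 6 10)(3 9)=[0, 13, 7, 9, 4, 5, 10, 6, 11, 3, 2, 1, 8, 12]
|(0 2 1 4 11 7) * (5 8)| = 6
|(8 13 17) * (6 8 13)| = |(6 8)(13 17)| = 2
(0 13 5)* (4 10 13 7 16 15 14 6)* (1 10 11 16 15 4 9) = (0 7 15 14 6 9 1 10 13 5)(4 11 16) = [7, 10, 2, 3, 11, 0, 9, 15, 8, 1, 13, 16, 12, 5, 6, 14, 4]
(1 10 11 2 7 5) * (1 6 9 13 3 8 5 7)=(1 10 11 2)(3 8 5 6 9 13)=[0, 10, 1, 8, 4, 6, 9, 7, 5, 13, 11, 2, 12, 3]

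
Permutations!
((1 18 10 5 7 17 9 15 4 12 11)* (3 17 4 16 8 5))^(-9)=[0, 9, 2, 8, 10, 1, 6, 18, 11, 7, 16, 17, 3, 13, 14, 4, 12, 5, 15]=(1 9 7 18 15 4 10 16 12 3 8 11 17 5)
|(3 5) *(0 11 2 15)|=|(0 11 2 15)(3 5)|=4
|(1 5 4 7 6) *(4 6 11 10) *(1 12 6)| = 4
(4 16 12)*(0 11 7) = (0 11 7)(4 16 12) = [11, 1, 2, 3, 16, 5, 6, 0, 8, 9, 10, 7, 4, 13, 14, 15, 12]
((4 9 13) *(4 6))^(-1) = [0, 1, 2, 3, 6, 5, 13, 7, 8, 4, 10, 11, 12, 9] = (4 6 13 9)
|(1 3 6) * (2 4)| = 6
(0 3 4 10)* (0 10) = (10)(0 3 4) = [3, 1, 2, 4, 0, 5, 6, 7, 8, 9, 10]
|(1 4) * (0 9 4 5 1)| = 6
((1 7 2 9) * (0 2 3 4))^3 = (0 1 4 9 3 2 7) = [1, 4, 7, 2, 9, 5, 6, 0, 8, 3]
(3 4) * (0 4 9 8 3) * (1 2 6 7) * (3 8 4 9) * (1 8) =(0 9 4)(1 2 6 7 8) =[9, 2, 6, 3, 0, 5, 7, 8, 1, 4]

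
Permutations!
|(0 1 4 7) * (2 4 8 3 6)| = |(0 1 8 3 6 2 4 7)| = 8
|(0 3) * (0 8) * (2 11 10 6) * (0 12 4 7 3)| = |(2 11 10 6)(3 8 12 4 7)| = 20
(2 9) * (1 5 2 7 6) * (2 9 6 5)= (1 2 6)(5 9 7)= [0, 2, 6, 3, 4, 9, 1, 5, 8, 7]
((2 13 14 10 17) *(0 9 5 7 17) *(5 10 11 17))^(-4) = (0 10 9)(2 13 14 11 17) = [10, 1, 13, 3, 4, 5, 6, 7, 8, 0, 9, 17, 12, 14, 11, 15, 16, 2]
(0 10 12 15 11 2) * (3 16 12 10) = [3, 1, 0, 16, 4, 5, 6, 7, 8, 9, 10, 2, 15, 13, 14, 11, 12] = (0 3 16 12 15 11 2)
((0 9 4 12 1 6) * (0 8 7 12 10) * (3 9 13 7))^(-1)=[10, 12, 2, 8, 9, 5, 1, 13, 6, 3, 4, 11, 7, 0]=(0 10 4 9 3 8 6 1 12 7 13)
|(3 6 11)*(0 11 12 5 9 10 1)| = |(0 11 3 6 12 5 9 10 1)| = 9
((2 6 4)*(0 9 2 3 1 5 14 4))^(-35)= (14)(0 9 2 6)= [9, 1, 6, 3, 4, 5, 0, 7, 8, 2, 10, 11, 12, 13, 14]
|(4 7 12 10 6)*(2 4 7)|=|(2 4)(6 7 12 10)|=4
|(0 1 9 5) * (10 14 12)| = |(0 1 9 5)(10 14 12)| = 12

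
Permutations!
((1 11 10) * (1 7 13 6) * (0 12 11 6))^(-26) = (0 7 11)(10 12 13) = [7, 1, 2, 3, 4, 5, 6, 11, 8, 9, 12, 0, 13, 10]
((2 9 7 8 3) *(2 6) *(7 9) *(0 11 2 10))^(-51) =(0 3 2 10 8 11 6 7) =[3, 1, 10, 2, 4, 5, 7, 0, 11, 9, 8, 6]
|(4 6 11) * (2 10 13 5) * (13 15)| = |(2 10 15 13 5)(4 6 11)| = 15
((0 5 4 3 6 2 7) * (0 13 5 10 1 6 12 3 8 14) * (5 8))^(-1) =(0 14 8 13 7 2 6 1 10)(3 12)(4 5) =[14, 10, 6, 12, 5, 4, 1, 2, 13, 9, 0, 11, 3, 7, 8]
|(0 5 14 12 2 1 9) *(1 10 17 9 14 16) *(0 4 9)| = |(0 5 16 1 14 12 2 10 17)(4 9)| = 18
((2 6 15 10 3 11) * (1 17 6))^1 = [0, 17, 1, 11, 4, 5, 15, 7, 8, 9, 3, 2, 12, 13, 14, 10, 16, 6] = (1 17 6 15 10 3 11 2)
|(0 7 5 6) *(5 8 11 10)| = |(0 7 8 11 10 5 6)| = 7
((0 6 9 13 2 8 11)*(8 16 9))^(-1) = [11, 1, 13, 3, 4, 5, 0, 7, 6, 16, 10, 8, 12, 9, 14, 15, 2] = (0 11 8 6)(2 13 9 16)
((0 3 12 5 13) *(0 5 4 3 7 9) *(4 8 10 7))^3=[12, 1, 2, 10, 8, 13, 6, 4, 9, 3, 0, 11, 7, 5]=(0 12 7 4 8 9 3 10)(5 13)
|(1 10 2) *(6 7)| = |(1 10 2)(6 7)| = 6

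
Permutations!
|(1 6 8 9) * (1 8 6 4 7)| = 6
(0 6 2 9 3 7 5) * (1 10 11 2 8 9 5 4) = (0 6 8 9 3 7 4 1 10 11 2 5) = [6, 10, 5, 7, 1, 0, 8, 4, 9, 3, 11, 2]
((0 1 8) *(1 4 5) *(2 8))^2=(0 5 2)(1 8 4)=[5, 8, 0, 3, 1, 2, 6, 7, 4]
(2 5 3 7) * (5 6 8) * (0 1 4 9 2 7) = [1, 4, 6, 0, 9, 3, 8, 7, 5, 2] = (0 1 4 9 2 6 8 5 3)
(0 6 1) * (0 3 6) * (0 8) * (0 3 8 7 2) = [7, 8, 0, 6, 4, 5, 1, 2, 3] = (0 7 2)(1 8 3 6)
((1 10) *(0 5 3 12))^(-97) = [12, 10, 2, 5, 4, 0, 6, 7, 8, 9, 1, 11, 3] = (0 12 3 5)(1 10)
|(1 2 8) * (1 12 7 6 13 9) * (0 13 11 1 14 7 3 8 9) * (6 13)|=|(0 6 11 1 2 9 14 7 13)(3 8 12)|=9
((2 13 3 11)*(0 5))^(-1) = (0 5)(2 11 3 13) = [5, 1, 11, 13, 4, 0, 6, 7, 8, 9, 10, 3, 12, 2]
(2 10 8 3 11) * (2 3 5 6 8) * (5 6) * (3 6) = (2 10)(3 11 6 8) = [0, 1, 10, 11, 4, 5, 8, 7, 3, 9, 2, 6]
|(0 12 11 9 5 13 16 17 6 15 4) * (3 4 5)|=6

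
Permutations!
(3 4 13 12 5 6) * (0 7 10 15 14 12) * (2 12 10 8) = (0 7 8 2 12 5 6 3 4 13)(10 15 14) = [7, 1, 12, 4, 13, 6, 3, 8, 2, 9, 15, 11, 5, 0, 10, 14]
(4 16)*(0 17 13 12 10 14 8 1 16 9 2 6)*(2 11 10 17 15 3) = (0 15 3 2 6)(1 16 4 9 11 10 14 8)(12 17 13) = [15, 16, 6, 2, 9, 5, 0, 7, 1, 11, 14, 10, 17, 12, 8, 3, 4, 13]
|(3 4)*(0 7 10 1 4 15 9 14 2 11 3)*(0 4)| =12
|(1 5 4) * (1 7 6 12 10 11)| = |(1 5 4 7 6 12 10 11)| = 8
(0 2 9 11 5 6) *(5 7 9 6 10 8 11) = [2, 1, 6, 3, 4, 10, 0, 9, 11, 5, 8, 7] = (0 2 6)(5 10 8 11 7 9)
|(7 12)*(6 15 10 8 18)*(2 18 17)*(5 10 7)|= |(2 18 6 15 7 12 5 10 8 17)|= 10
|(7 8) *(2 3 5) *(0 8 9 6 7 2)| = 15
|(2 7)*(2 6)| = 3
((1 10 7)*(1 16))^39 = (1 16 7 10) = [0, 16, 2, 3, 4, 5, 6, 10, 8, 9, 1, 11, 12, 13, 14, 15, 7]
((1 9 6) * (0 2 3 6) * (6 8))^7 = (9) = [0, 1, 2, 3, 4, 5, 6, 7, 8, 9]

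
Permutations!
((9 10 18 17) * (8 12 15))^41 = (8 15 12)(9 10 18 17) = [0, 1, 2, 3, 4, 5, 6, 7, 15, 10, 18, 11, 8, 13, 14, 12, 16, 9, 17]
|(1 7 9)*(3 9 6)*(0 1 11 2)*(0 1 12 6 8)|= 10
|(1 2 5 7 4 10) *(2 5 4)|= |(1 5 7 2 4 10)|= 6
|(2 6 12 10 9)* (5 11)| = 10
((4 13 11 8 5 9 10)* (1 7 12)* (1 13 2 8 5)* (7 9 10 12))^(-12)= (1 2 10 11 12)(4 5 13 9 8)= [0, 2, 10, 3, 5, 13, 6, 7, 4, 8, 11, 12, 1, 9]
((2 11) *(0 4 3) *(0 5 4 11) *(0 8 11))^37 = (2 8 11)(3 5 4) = [0, 1, 8, 5, 3, 4, 6, 7, 11, 9, 10, 2]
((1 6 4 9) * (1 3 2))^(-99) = (1 9)(2 4)(3 6) = [0, 9, 4, 6, 2, 5, 3, 7, 8, 1]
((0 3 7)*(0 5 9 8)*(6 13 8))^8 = (13) = [0, 1, 2, 3, 4, 5, 6, 7, 8, 9, 10, 11, 12, 13]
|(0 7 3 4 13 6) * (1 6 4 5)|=|(0 7 3 5 1 6)(4 13)|=6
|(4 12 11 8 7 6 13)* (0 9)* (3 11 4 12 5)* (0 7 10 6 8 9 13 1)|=|(0 13 12 4 5 3 11 9 7 8 10 6 1)|=13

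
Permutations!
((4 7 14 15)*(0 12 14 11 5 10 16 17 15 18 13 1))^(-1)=[1, 13, 2, 3, 15, 11, 6, 4, 8, 9, 5, 7, 0, 18, 12, 17, 10, 16, 14]=(0 1 13 18 14 12)(4 15 17 16 10 5 11 7)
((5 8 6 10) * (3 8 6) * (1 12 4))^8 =(1 4 12)(5 10 6) =[0, 4, 2, 3, 12, 10, 5, 7, 8, 9, 6, 11, 1]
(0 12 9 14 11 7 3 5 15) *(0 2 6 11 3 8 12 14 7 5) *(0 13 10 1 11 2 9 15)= (0 14 3 13 10 1 11 5)(2 6)(7 8 12 15 9)= [14, 11, 6, 13, 4, 0, 2, 8, 12, 7, 1, 5, 15, 10, 3, 9]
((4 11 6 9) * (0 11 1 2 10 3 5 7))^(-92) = [10, 11, 6, 4, 0, 1, 5, 2, 8, 7, 9, 3] = (0 10 9 7 2 6 5 1 11 3 4)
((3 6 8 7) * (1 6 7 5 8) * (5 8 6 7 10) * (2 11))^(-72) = (11) = [0, 1, 2, 3, 4, 5, 6, 7, 8, 9, 10, 11]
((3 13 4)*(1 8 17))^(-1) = (1 17 8)(3 4 13) = [0, 17, 2, 4, 13, 5, 6, 7, 1, 9, 10, 11, 12, 3, 14, 15, 16, 8]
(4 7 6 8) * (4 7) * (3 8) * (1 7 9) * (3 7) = (1 3 8 9)(6 7) = [0, 3, 2, 8, 4, 5, 7, 6, 9, 1]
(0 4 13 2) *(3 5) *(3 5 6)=[4, 1, 0, 6, 13, 5, 3, 7, 8, 9, 10, 11, 12, 2]=(0 4 13 2)(3 6)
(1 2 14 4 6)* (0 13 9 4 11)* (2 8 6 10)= (0 13 9 4 10 2 14 11)(1 8 6)= [13, 8, 14, 3, 10, 5, 1, 7, 6, 4, 2, 0, 12, 9, 11]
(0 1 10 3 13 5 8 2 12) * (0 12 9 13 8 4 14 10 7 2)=(0 1 7 2 9 13 5 4 14 10 3 8)=[1, 7, 9, 8, 14, 4, 6, 2, 0, 13, 3, 11, 12, 5, 10]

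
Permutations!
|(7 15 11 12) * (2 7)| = 5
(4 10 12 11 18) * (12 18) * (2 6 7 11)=(2 6 7 11 12)(4 10 18)=[0, 1, 6, 3, 10, 5, 7, 11, 8, 9, 18, 12, 2, 13, 14, 15, 16, 17, 4]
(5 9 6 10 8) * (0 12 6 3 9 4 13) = [12, 1, 2, 9, 13, 4, 10, 7, 5, 3, 8, 11, 6, 0] = (0 12 6 10 8 5 4 13)(3 9)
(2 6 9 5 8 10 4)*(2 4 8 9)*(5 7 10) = (2 6)(5 9 7 10 8) = [0, 1, 6, 3, 4, 9, 2, 10, 5, 7, 8]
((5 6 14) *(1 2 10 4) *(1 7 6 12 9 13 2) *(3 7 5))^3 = (2 5 13 4 9 10 12)(3 14 6 7) = [0, 1, 5, 14, 9, 13, 7, 3, 8, 10, 12, 11, 2, 4, 6]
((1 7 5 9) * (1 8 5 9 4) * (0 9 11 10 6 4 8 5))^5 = (0 9 5 8)(1 4 6 10 11 7) = [9, 4, 2, 3, 6, 8, 10, 1, 0, 5, 11, 7]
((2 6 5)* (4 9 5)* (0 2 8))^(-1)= [8, 1, 0, 3, 6, 9, 2, 7, 5, 4]= (0 8 5 9 4 6 2)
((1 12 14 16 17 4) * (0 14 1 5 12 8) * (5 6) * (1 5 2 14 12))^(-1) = [8, 5, 6, 3, 17, 12, 4, 7, 1, 9, 10, 11, 0, 13, 2, 15, 14, 16] = (0 8 1 5 12)(2 6 4 17 16 14)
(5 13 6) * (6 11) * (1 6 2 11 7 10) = (1 6 5 13 7 10)(2 11) = [0, 6, 11, 3, 4, 13, 5, 10, 8, 9, 1, 2, 12, 7]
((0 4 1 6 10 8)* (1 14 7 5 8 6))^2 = (0 14 5)(4 7 8) = [14, 1, 2, 3, 7, 0, 6, 8, 4, 9, 10, 11, 12, 13, 5]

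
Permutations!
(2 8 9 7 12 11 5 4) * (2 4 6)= [0, 1, 8, 3, 4, 6, 2, 12, 9, 7, 10, 5, 11]= (2 8 9 7 12 11 5 6)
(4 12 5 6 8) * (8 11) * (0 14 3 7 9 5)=[14, 1, 2, 7, 12, 6, 11, 9, 4, 5, 10, 8, 0, 13, 3]=(0 14 3 7 9 5 6 11 8 4 12)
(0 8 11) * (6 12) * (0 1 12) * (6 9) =(0 8 11 1 12 9 6) =[8, 12, 2, 3, 4, 5, 0, 7, 11, 6, 10, 1, 9]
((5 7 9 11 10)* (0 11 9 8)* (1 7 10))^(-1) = (0 8 7 1 11)(5 10) = [8, 11, 2, 3, 4, 10, 6, 1, 7, 9, 5, 0]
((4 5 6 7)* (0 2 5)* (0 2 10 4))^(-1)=(0 7 6 5 2 4 10)=[7, 1, 4, 3, 10, 2, 5, 6, 8, 9, 0]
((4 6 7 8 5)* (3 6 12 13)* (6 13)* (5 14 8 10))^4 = (14)(4 10 6)(5 7 12) = [0, 1, 2, 3, 10, 7, 4, 12, 8, 9, 6, 11, 5, 13, 14]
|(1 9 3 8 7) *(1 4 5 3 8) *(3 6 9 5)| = |(1 5 6 9 8 7 4 3)| = 8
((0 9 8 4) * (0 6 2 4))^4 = (0 9 8)(2 4 6) = [9, 1, 4, 3, 6, 5, 2, 7, 0, 8]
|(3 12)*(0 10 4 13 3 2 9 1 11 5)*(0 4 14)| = |(0 10 14)(1 11 5 4 13 3 12 2 9)| = 9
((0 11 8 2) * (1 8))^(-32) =(0 8 11 2 1) =[8, 0, 1, 3, 4, 5, 6, 7, 11, 9, 10, 2]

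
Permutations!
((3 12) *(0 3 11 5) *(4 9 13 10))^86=(0 3 12 11 5)(4 13)(9 10)=[3, 1, 2, 12, 13, 0, 6, 7, 8, 10, 9, 5, 11, 4]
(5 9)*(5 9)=(9)=[0, 1, 2, 3, 4, 5, 6, 7, 8, 9]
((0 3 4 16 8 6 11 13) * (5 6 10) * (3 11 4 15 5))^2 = (0 13 11)(3 5 4 8)(6 16 10 15) = [13, 1, 2, 5, 8, 4, 16, 7, 3, 9, 15, 0, 12, 11, 14, 6, 10]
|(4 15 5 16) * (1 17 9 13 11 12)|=|(1 17 9 13 11 12)(4 15 5 16)|=12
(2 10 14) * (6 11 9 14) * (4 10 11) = (2 11 9 14)(4 10 6) = [0, 1, 11, 3, 10, 5, 4, 7, 8, 14, 6, 9, 12, 13, 2]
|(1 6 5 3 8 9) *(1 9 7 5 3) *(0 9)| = 6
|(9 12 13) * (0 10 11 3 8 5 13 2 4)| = |(0 10 11 3 8 5 13 9 12 2 4)| = 11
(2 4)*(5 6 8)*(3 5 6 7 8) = (2 4)(3 5 7 8 6) = [0, 1, 4, 5, 2, 7, 3, 8, 6]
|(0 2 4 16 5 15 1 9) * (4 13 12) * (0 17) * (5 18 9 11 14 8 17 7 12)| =30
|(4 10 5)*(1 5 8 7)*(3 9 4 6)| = |(1 5 6 3 9 4 10 8 7)| = 9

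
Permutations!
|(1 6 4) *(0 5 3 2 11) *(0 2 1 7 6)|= |(0 5 3 1)(2 11)(4 7 6)|= 12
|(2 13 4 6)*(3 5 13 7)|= |(2 7 3 5 13 4 6)|= 7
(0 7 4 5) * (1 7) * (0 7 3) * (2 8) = (0 1 3)(2 8)(4 5 7) = [1, 3, 8, 0, 5, 7, 6, 4, 2]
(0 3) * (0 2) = (0 3 2) = [3, 1, 0, 2]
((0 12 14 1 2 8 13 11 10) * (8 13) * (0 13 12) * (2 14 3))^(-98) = [0, 1, 12, 2, 4, 5, 6, 7, 8, 9, 13, 10, 3, 11, 14] = (14)(2 12 3)(10 13 11)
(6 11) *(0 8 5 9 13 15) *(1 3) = (0 8 5 9 13 15)(1 3)(6 11) = [8, 3, 2, 1, 4, 9, 11, 7, 5, 13, 10, 6, 12, 15, 14, 0]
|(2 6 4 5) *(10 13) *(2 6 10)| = |(2 10 13)(4 5 6)| = 3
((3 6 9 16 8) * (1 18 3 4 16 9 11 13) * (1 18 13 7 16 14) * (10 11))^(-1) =(1 14 4 8 16 7 11 10 6 3 18 13) =[0, 14, 2, 18, 8, 5, 3, 11, 16, 9, 6, 10, 12, 1, 4, 15, 7, 17, 13]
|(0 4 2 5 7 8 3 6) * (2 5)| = 7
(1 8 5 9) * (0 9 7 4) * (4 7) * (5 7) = [9, 8, 2, 3, 0, 4, 6, 5, 7, 1] = (0 9 1 8 7 5 4)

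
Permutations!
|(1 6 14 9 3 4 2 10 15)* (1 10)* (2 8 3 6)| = 6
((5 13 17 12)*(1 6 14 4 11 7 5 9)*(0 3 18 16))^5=(0 3 18 16)(1 7 9 11 12 4 17 14 13 6 5)=[3, 7, 2, 18, 17, 1, 5, 9, 8, 11, 10, 12, 4, 6, 13, 15, 0, 14, 16]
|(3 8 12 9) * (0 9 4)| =|(0 9 3 8 12 4)| =6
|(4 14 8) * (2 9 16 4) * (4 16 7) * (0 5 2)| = |(16)(0 5 2 9 7 4 14 8)| = 8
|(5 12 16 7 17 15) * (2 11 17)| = |(2 11 17 15 5 12 16 7)| = 8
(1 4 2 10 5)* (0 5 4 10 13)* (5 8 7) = (0 8 7 5 1 10 4 2 13) = [8, 10, 13, 3, 2, 1, 6, 5, 7, 9, 4, 11, 12, 0]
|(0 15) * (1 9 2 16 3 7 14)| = |(0 15)(1 9 2 16 3 7 14)| = 14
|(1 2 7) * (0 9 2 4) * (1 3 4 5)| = 6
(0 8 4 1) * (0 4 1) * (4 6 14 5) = (0 8 1 6 14 5 4) = [8, 6, 2, 3, 0, 4, 14, 7, 1, 9, 10, 11, 12, 13, 5]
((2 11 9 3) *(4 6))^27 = [0, 1, 3, 9, 6, 5, 4, 7, 8, 11, 10, 2] = (2 3 9 11)(4 6)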